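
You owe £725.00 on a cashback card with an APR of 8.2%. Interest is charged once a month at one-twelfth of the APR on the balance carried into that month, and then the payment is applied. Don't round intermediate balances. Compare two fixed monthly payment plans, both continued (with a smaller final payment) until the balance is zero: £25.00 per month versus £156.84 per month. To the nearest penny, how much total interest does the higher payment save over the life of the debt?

Monthly rate r = 8.2%/12 = 0.683333% = 0.00683333.
At £25.00/mo: n = ⌈−ln(1 − rB₀/P)/ln(1+r)⌉ = 33 payments (last £10.78); total interest = total paid − £725.00 = £85.78.
At £156.84/mo: 5 payments (last £111.96); total interest £14.32.
Interest saved = £85.78 − £14.32 = £71.46.

£71.46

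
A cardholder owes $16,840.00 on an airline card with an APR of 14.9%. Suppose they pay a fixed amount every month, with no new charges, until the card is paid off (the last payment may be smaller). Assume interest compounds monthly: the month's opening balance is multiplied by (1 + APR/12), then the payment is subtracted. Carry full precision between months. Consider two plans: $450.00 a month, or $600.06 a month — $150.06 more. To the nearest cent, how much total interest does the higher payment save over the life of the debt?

$1,953.51

Monthly rate r = 14.9%/12 = 1.24167% = 0.0124167.
At $450.00/mo: n = ⌈−ln(1 − rB₀/P)/ln(1+r)⌉ = 51 payments (last $286.58); total interest = total paid − $16,840.00 = $5,946.58.
At $600.06/mo: 35 payments (last $431.03); total interest $3,993.07.
Interest saved = $5,946.58 − $3,993.07 = $1,953.51.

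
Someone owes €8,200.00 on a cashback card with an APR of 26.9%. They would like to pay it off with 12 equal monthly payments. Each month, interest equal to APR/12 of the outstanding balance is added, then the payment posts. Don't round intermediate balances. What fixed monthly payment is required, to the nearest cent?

Monthly rate r = 26.9%/12 = 2.24167% = 0.0224167.
Level-payment amortization: P = B₀·r / (1 − (1+r)^(−n)) = 8200.00·0.0224167 / (1 − 1.02242^(−12)).
Denominator 1 − (1+r)^(−12) = 0.233583308.
P = 183.817 / 0.233583308 ≈ 786.94.

€786.94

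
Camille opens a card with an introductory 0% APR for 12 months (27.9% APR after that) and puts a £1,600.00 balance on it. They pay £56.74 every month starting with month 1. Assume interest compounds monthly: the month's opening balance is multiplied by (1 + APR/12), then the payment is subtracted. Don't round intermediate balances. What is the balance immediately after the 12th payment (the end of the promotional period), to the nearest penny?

£919.12

Promo months 1–12 at r₀ = 0%/12 = 0; months 13+ at r₁ = 27.9%/12 = 0.02325.
After month 12 (no interest yet): B = £1,600.00 − 12·£56.74 = £919.12.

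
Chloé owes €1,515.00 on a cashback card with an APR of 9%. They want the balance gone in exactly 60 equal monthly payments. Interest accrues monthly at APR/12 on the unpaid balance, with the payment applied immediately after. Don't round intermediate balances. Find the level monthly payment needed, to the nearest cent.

€31.45

Monthly rate r = 9%/12 = 0.75% = 0.0075.
Level-payment amortization: P = B₀·r / (1 − (1+r)^(−n)) = 1515.00·0.0075 / (1 − 1.0075^(−60)).
Denominator 1 − (1+r)^(−60) = 0.361300301.
P = 11.3625 / 0.361300301 ≈ 31.45.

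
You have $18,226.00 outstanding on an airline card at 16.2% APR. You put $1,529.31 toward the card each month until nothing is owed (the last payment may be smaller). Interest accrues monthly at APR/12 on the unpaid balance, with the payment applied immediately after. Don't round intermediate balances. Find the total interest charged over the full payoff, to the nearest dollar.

$1,780

Monthly rate r = 16.2%/12 = 1.35% = 0.0135.
Payoff takes n = ⌈−ln(1 − rB₀/P)/ln(1+r)⌉ = ⌈13.081⌉ = 14 payments; the last is $124.82.
Total paid = 13·$1,529.31 + $124.82 = $20,005.85.
Total interest = total paid − principal = $20,005.85 − $18,226.00 = $1,779.85.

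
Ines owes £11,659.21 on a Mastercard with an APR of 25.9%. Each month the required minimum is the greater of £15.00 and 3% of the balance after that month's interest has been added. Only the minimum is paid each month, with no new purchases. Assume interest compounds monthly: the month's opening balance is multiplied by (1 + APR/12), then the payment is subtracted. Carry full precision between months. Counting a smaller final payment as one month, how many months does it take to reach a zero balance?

Monthly rate r = 25.9%/12 = 2.15833% = 0.0215833.
While 3% of the post-interest balance exceeds £15.00, each month B ← (B·(1+r))·(1 − 0.03), i.e. B shrinks by the factor (1+r)·0.97 = 0.99094.
This holds for months 1–349. Entering month 350 the balance is £485.91; 3% of the post-interest balance is now below £15.00, so the flat £15.00 minimum applies from here.
From month 350 a fixed £15.00 at rate r clears £485.91 in 57 more payments. Total: 349 + 57 = 406 months.

406 months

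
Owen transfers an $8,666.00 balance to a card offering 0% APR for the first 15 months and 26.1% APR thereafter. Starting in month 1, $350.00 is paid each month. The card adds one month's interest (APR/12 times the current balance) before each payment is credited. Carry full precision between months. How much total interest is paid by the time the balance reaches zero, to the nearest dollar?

$466

Promo months 1–15 at r₀ = 0%/12 = 0; months 16+ at r₁ = 26.1%/12 = 0.02175.
After month 15 (no interest yet): B = $8,666.00 − 15·$350.00 = $3,416.00.
Then at r₁ with $350.00/mo: n₂ = −ln(1 − r₁·B/P)/ln(1+r₁) ≈ 11.09 → 12 more payments.
Total paid = 26·$350.00 + $31.66 = $9,131.66; interest = $9,131.66 − $8,666.00 = $465.66.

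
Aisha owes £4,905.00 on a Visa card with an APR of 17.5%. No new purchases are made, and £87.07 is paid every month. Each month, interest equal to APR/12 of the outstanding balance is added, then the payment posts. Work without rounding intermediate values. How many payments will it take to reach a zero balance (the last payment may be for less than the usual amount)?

Monthly rate r = 17.5%/12 = 1.45833% = 0.0145833.
Recurrence: B ← B·(1+r) − £87.07.
Month 1: interest £71.53; balance after payment £4,889.46.
Month 2: interest £71.30; balance after payment £4,873.70.
Closed form: n = −ln(1 − rB₀/P)/ln(1+r) = −ln(0.17846)/ln(1.01458) ≈ 119.034, so the balance reaches zero during payment 120.

120 months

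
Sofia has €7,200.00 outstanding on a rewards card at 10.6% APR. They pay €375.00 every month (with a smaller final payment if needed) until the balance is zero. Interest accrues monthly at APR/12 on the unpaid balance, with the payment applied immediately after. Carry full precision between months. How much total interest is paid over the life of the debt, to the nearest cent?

Monthly rate r = 10.6%/12 = 0.883333% = 0.00883333.
Payoff takes n = ⌈−ln(1 − rB₀/P)/ln(1+r)⌉ = ⌈21.132⌉ = 22 payments; the last is €49.75.
Total paid = 21·€375.00 + €49.75 = €7,924.75.
Total interest = total paid − principal = €7,924.75 − €7,200.00 = €724.75.

€724.75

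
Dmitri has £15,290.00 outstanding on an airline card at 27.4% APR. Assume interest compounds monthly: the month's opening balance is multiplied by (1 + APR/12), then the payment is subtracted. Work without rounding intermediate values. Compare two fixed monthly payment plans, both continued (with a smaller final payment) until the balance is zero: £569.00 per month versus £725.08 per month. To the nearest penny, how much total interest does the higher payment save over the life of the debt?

£2,869.02

Monthly rate r = 27.4%/12 = 2.28333% = 0.0228333.
At £569.00/mo: n = ⌈−ln(1 − rB₀/P)/ln(1+r)⌉ = 43 payments (last £65.95); total interest = total paid − £15,290.00 = £8,673.95.
At £725.08/mo: 30 payments (last £67.61); total interest £5,804.93.
Interest saved = £8,673.95 − £5,804.93 = £2,869.02.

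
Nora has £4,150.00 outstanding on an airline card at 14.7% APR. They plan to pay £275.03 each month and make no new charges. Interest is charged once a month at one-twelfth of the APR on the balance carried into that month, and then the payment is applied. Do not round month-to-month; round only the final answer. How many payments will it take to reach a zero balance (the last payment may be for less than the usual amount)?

Monthly rate r = 14.7%/12 = 1.225% = 0.01225.
Recurrence: B ← B·(1+r) − £275.03.
Month 1: interest £50.84; balance after payment £3,925.81.
Month 2: interest £48.09; balance after payment £3,698.87.
Closed form: n = −ln(1 − rB₀/P)/ln(1+r) = −ln(0.81516)/ln(1.01225) ≈ 16.786, so the balance reaches zero during payment 17.

17 payments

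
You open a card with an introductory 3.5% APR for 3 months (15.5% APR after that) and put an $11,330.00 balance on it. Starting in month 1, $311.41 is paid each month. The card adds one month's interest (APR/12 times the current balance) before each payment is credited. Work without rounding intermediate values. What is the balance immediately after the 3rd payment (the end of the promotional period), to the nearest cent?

Promo months 1–3 at r₀ = 3.5%/12 = 0.00291667; months 4+ at r₁ = 15.5%/12 = 0.0129167.
After month 3: iterate B ← B·(1+r₀) − $311.41 for 3 months → $10,492.47.

$10,492.47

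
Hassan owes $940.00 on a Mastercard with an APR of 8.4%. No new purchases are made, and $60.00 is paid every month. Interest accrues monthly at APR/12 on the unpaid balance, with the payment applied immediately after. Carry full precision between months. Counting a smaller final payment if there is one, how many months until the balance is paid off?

Monthly rate r = 8.4%/12 = 0.7% = 0.007.
Recurrence: B ← B·(1+r) − $60.00.
Month 1: interest $6.58; balance after payment $886.58.
Month 2: interest $6.21; balance after payment $832.79.
Closed form: n = −ln(1 − rB₀/P)/ln(1+r) = −ln(0.89033)/ln(1.007) ≈ 16.652, so the balance reaches zero during payment 17.

17 payments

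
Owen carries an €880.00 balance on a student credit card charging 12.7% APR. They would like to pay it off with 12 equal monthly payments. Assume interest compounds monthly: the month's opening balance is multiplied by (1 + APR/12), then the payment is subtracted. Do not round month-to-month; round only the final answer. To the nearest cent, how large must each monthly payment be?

Monthly rate r = 12.7%/12 = 1.05833% = 0.0105833.
Level-payment amortization: P = B₀·r / (1 − (1+r)^(−n)) = 880.00·0.0105833 / (1 − 1.01058^(−12)).
Denominator 1 − (1+r)^(−12) = 0.118678385.
P = 9.31333 / 0.118678385 ≈ 78.48.

€78.48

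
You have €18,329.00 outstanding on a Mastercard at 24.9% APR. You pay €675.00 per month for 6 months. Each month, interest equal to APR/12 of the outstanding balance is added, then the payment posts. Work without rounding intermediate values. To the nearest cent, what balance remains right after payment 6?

Monthly rate r = 24.9%/12 = 2.075% = 0.02075.
Each month: B ← B·(1+r) − €675.00.
Month 1: interest €380.33; balance after payment €18,034.33.
Month 2: interest €374.21; balance after payment €17,733.54.
Month 3: interest €367.97; balance after payment €17,426.51.
Month 4: interest €361.60; balance after payment €17,113.11.
Month 5: interest €355.10; balance after payment €16,793.21.
Month 6: interest €348.46; balance after payment €16,466.67.

€16,466.67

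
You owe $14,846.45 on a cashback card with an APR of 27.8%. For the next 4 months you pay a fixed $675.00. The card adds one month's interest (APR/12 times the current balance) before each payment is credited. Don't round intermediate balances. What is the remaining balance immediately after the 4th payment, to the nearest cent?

Monthly rate r = 27.8%/12 = 2.31667% = 0.0231667.
Each month: B ← B·(1+r) − $675.00.
Month 1: interest $343.94; balance after payment $14,515.39.
Month 2: interest $336.27; balance after payment $14,176.67.
Month 3: interest $328.43; balance after payment $13,830.09.
Month 4: interest $320.40; balance after payment $13,475.49.

$13,475.49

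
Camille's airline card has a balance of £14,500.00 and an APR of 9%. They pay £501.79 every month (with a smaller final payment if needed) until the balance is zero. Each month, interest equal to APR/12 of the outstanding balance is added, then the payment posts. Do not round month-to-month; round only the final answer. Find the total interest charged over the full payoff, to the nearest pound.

£1,905

Monthly rate r = 9%/12 = 0.75% = 0.0075.
Payoff takes n = ⌈−ln(1 − rB₀/P)/ln(1+r)⌉ = ⌈32.691⌉ = 33 payments; the last is £347.32.
Total paid = 32·£501.79 + £347.32 = £16,404.60.
Total interest = total paid − principal = £16,404.60 − £14,500.00 = £1,904.60.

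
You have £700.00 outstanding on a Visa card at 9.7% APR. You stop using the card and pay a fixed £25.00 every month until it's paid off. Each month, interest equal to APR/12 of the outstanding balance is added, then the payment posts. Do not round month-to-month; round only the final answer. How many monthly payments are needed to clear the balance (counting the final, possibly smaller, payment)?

Monthly rate r = 9.7%/12 = 0.808333% = 0.00808333.
Recurrence: B ← B·(1+r) − £25.00.
Month 1: interest £5.66; balance after payment £680.66.
Month 2: interest £5.50; balance after payment £661.16.
Closed form: n = −ln(1 − rB₀/P)/ln(1+r) = −ln(0.77367)/ln(1.00808) ≈ 31.874, so the balance reaches zero during payment 32.

32 payments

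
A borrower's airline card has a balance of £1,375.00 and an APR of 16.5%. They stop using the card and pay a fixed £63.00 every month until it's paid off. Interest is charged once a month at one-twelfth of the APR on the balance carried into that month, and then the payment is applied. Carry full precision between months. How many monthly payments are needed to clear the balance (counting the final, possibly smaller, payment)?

27 payments

Monthly rate r = 16.5%/12 = 1.375% = 0.01375.
Recurrence: B ← B·(1+r) − £63.00.
Month 1: interest £18.91; balance after payment £1,330.91.
Month 2: interest £18.30; balance after payment £1,286.21.
Closed form: n = −ln(1 − rB₀/P)/ln(1+r) = −ln(0.6999)/ln(1.01375) ≈ 26.128, so the balance reaches zero during payment 27.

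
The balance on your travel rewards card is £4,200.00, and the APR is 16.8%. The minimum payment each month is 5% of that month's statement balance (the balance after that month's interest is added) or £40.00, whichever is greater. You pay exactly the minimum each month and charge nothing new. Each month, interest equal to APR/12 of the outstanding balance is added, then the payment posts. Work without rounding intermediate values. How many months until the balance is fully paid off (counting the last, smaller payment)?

68 months

Monthly rate r = 16.8%/12 = 1.4% = 0.014.
While 5% of the post-interest balance exceeds £40.00, each month B ← (B·(1+r))·(1 − 0.05), i.e. B shrinks by the factor (1+r)·0.95 = 0.9633.
This holds for months 1–45. Entering month 46 the balance is £780.76; 5% of the post-interest balance is now below £40.00, so the flat £40.00 minimum applies from here.
From month 46 a fixed £40.00 at rate r clears £780.76 in 23 more payments. Total: 45 + 23 = 68 months.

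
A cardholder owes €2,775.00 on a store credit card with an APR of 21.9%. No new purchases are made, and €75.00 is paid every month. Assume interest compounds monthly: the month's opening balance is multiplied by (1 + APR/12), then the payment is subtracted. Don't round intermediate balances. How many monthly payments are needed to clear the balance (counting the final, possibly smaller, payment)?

Monthly rate r = 21.9%/12 = 1.825% = 0.01825.
Recurrence: B ← B·(1+r) − €75.00.
Month 1: interest €50.64; balance after payment €2,750.64.
Month 2: interest €50.20; balance after payment €2,725.84.
Closed form: n = −ln(1 − rB₀/P)/ln(1+r) = −ln(0.32475)/ln(1.01825) ≈ 62.188, so the balance reaches zero during payment 63.

63 payments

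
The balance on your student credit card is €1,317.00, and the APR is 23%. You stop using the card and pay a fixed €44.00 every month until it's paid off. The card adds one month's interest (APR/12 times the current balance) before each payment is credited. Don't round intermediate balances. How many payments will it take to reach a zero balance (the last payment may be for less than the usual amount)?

Monthly rate r = 23%/12 = 1.91667% = 0.0191667.
Recurrence: B ← B·(1+r) − €44.00.
Month 1: interest €25.24; balance after payment €1,298.24.
Month 2: interest €24.88; balance after payment €1,279.13.
Closed form: n = −ln(1 − rB₀/P)/ln(1+r) = −ln(0.42631)/ln(1.01917) ≈ 44.908, so the balance reaches zero during payment 45.

45 months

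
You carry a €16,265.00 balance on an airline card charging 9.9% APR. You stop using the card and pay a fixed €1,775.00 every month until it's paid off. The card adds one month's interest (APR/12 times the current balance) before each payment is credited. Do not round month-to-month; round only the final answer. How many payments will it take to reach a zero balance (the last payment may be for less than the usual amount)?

Monthly rate r = 9.9%/12 = 0.825% = 0.00825.
Recurrence: B ← B·(1+r) − €1,775.00.
Month 1: interest €134.19; balance after payment €14,624.19.
Month 2: interest €120.65; balance after payment €12,969.84.
Closed form: n = −ln(1 − rB₀/P)/ln(1+r) = −ln(0.9244)/ln(1.00825) ≈ 9.568, so the balance reaches zero during payment 10.

10 payments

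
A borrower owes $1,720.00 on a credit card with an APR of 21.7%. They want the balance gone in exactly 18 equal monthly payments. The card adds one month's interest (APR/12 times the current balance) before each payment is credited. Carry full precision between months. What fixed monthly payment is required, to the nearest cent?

$112.80

Monthly rate r = 21.7%/12 = 1.80833% = 0.0180833.
Level-payment amortization: P = B₀·r / (1 − (1+r)^(−n)) = 1720.00·0.0180833 / (1 − 1.01808^(−18)).
Denominator 1 − (1+r)^(−18) = 0.275730663.
P = 31.1033 / 0.275730663 ≈ 112.80.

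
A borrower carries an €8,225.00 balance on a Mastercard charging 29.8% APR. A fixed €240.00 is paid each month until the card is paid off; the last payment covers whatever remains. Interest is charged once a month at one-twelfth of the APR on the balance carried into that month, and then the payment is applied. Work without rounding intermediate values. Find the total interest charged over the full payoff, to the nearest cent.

€10,406.31

Monthly rate r = 29.8%/12 = 2.48333% = 0.0248333.
Payoff takes n = ⌈−ln(1 − rB₀/P)/ln(1+r)⌉ = ⌈77.628⌉ = 78 payments; the last is €151.31.
Total paid = 77·€240.00 + €151.31 = €18,631.31.
Total interest = total paid − principal = €18,631.31 − €8,225.00 = €10,406.31.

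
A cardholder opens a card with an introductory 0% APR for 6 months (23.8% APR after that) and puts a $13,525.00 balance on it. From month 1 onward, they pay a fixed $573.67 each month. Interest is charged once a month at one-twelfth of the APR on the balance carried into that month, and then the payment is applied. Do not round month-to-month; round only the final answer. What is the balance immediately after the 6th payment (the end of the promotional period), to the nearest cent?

$10,082.98

Promo months 1–6 at r₀ = 0%/12 = 0; months 7+ at r₁ = 23.8%/12 = 0.0198333.
After month 6 (no interest yet): B = $13,525.00 − 6·$573.67 = $10,082.98.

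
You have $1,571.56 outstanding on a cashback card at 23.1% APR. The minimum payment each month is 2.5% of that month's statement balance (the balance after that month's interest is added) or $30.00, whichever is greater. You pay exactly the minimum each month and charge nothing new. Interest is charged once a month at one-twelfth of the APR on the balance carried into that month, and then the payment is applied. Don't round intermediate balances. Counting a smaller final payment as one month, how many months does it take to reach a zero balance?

Monthly rate r = 23.1%/12 = 1.925% = 0.01925.
While 2.5% of the post-interest balance exceeds $30.00, each month B ← (B·(1+r))·(1 − 0.025), i.e. B shrinks by the factor (1+r)·0.975 = 0.99377.
This holds for months 1–47. Entering month 48 the balance is $1,171.50; 2.5% of the post-interest balance is now below $30.00, so the flat $30.00 minimum applies from here.
From month 48 a fixed $30.00 at rate r clears $1,171.50 in 74 more payments. Total: 47 + 74 = 121 months.

121 months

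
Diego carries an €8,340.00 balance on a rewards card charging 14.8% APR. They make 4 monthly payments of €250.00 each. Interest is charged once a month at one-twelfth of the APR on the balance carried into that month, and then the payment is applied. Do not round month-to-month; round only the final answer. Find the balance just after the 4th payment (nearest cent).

€7,740.46

Monthly rate r = 14.8%/12 = 1.23333% = 0.0123333.
Each month: B ← B·(1+r) − €250.00.
Month 1: interest €102.86; balance after payment €8,192.86.
Month 2: interest €101.05; balance after payment €8,043.91.
Month 3: interest €99.21; balance after payment €7,893.11.
Month 4: interest €97.35; balance after payment €7,740.46.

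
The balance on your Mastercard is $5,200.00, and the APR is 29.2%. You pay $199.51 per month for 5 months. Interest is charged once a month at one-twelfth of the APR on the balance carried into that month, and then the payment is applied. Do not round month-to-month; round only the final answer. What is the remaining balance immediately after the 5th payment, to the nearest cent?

Monthly rate r = 29.2%/12 = 2.43333% = 0.0243333.
Each month: B ← B·(1+r) − $199.51.
Month 1: interest $126.53; balance after payment $5,127.02.
Month 2: interest $124.76; balance after payment $5,052.27.
Month 3: interest $122.94; balance after payment $4,975.70.
Month 4: interest $121.08; balance after payment $4,897.26.
Month 5: interest $119.17; balance after payment $4,816.92.

$4,816.92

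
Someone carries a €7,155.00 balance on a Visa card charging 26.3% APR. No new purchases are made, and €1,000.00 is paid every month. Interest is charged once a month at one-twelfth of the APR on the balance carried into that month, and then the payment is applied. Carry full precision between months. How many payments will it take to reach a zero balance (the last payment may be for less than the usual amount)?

Monthly rate r = 26.3%/12 = 2.19167% = 0.0219167.
Recurrence: B ← B·(1+r) − €1,000.00.
Month 1: interest €156.81; balance after payment €6,311.81.
Month 2: interest €138.33; balance after payment €5,450.15.
Closed form: n = −ln(1 − rB₀/P)/ln(1+r) = −ln(0.84319)/ln(1.02192) ≈ 7.868, so the balance reaches zero during payment 8.

8 months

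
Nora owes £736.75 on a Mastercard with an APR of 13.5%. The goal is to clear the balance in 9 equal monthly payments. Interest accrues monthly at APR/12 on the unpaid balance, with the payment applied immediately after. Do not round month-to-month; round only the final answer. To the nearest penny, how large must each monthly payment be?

Monthly rate r = 13.5%/12 = 1.125% = 0.01125.
Level-payment amortization: P = B₀·r / (1 − (1+r)^(−n)) = 736.75·0.01125 / (1 − 1.01125^(−9)).
Denominator 1 − (1+r)^(−9) = 0.0957819162.
P = 8.28844 / 0.0957819162 ≈ 86.53.

£86.53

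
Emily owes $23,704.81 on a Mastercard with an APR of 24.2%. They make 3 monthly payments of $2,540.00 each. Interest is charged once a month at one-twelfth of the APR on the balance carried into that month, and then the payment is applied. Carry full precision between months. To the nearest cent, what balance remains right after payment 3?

Monthly rate r = 24.2%/12 = 2.01667% = 0.0201667.
Each month: B ← B·(1+r) − $2,540.00.
Month 1: interest $478.05; balance after payment $21,642.86.
Month 2: interest $436.46; balance after payment $19,539.32.
Month 3: interest $394.04; balance after payment $17,393.36.

$17,393.36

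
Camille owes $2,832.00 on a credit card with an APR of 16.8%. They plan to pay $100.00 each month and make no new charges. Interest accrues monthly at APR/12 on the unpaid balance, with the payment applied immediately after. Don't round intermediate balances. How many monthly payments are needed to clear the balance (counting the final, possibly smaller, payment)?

Monthly rate r = 16.8%/12 = 1.4% = 0.014.
Recurrence: B ← B·(1+r) − $100.00.
Month 1: interest $39.65; balance after payment $2,771.65.
Month 2: interest $38.80; balance after payment $2,710.45.
Closed form: n = −ln(1 − rB₀/P)/ln(1+r) = −ln(0.60352)/ln(1.014) ≈ 36.322, so the balance reaches zero during payment 37.

37 payments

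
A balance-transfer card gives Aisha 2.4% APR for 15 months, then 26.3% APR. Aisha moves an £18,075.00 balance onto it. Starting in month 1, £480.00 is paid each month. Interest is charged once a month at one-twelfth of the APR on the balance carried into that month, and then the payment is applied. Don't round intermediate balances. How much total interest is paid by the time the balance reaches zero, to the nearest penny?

Promo months 1–15 at r₀ = 2.4%/12 = 0.002; months 16+ at r₁ = 26.3%/12 = 0.0219167.
After month 15: iterate B ← B·(1+r₀) − £480.00 for 15 months → £11,323.23.
Then at r₁ with £480.00/mo: n₂ = −ln(1 − r₁·B/P)/ln(1+r₁) ≈ 33.57 → 34 more payments.
Total paid = 48·£480.00 + £274.32 = £23,314.32; interest = £23,314.32 − £18,075.00 = £5,239.32.

£5,239.32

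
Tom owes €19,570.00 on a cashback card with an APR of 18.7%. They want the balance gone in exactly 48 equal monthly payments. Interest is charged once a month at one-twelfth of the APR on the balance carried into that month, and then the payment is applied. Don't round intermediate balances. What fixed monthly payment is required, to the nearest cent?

Monthly rate r = 18.7%/12 = 1.55833% = 0.0155833.
Level-payment amortization: P = B₀·r / (1 − (1+r)^(−n)) = 19570.00·0.0155833 / (1 − 1.01558^(−48)).
Denominator 1 − (1+r)^(−48) = 0.523949664.
P = 304.966 / 0.523949664 ≈ 582.05.

€582.05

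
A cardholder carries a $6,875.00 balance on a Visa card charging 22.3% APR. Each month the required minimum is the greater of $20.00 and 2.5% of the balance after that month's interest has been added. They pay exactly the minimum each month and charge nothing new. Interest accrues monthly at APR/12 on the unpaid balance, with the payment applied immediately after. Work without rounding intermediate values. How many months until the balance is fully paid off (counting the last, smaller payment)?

386 months

Monthly rate r = 22.3%/12 = 1.85833% = 0.0185833.
While 2.5% of the post-interest balance exceeds $20.00, each month B ← (B·(1+r))·(1 − 0.025), i.e. B shrinks by the factor (1+r)·0.975 = 0.99312.
This holds for months 1–315. Entering month 316 the balance is $780.99; 2.5% of the post-interest balance is now below $20.00, so the flat $20.00 minimum applies from here.
From month 316 a fixed $20.00 at rate r clears $780.99 in 71 more payments. Total: 315 + 71 = 386 months.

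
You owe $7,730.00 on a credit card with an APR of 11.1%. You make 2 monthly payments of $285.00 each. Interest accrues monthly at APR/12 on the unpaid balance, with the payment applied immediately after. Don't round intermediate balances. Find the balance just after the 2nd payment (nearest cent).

Monthly rate r = 11.1%/12 = 0.925% = 0.00925.
Each month: B ← B·(1+r) − $285.00.
Month 1: interest $71.50; balance after payment $7,516.50.
Month 2: interest $69.53; balance after payment $7,301.03.

$7,301.03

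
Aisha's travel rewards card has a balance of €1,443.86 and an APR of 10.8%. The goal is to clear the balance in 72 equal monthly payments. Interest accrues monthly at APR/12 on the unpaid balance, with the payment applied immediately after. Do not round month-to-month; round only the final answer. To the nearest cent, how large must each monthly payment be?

€27.33

Monthly rate r = 10.8%/12 = 0.9% = 0.009.
Level-payment amortization: P = B₀·r / (1 − (1+r)^(−n)) = 1443.86·0.009 / (1 − 1.009^(−72)).
Denominator 1 − (1+r)^(−72) = 0.475390645.
P = 12.9947 / 0.475390645 ≈ 27.33.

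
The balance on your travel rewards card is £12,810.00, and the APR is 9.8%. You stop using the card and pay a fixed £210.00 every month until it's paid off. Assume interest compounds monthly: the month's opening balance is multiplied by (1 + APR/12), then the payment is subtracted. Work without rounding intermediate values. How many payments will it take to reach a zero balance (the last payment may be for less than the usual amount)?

Monthly rate r = 9.8%/12 = 0.816667% = 0.00816667.
Recurrence: B ← B·(1+r) − £210.00.
Month 1: interest £104.62; balance after payment £12,704.61.
Month 2: interest £103.75; balance after payment £12,598.37.
Closed form: n = −ln(1 − rB₀/P)/ln(1+r) = −ln(0.50183)/ln(1.00817) ≈ 84.771, so the balance reaches zero during payment 85.

85 months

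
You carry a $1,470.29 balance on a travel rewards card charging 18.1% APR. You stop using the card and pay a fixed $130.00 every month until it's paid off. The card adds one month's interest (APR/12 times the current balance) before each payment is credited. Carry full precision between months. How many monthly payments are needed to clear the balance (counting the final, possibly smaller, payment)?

Monthly rate r = 18.1%/12 = 1.50833% = 0.0150833.
Recurrence: B ← B·(1+r) − $130.00.
Month 1: interest $22.18; balance after payment $1,362.47.
Month 2: interest $20.55; balance after payment $1,253.02.
Closed form: n = −ln(1 − rB₀/P)/ln(1+r) = −ln(0.82941)/ln(1.01508) ≈ 12.494, so the balance reaches zero during payment 13.

13 months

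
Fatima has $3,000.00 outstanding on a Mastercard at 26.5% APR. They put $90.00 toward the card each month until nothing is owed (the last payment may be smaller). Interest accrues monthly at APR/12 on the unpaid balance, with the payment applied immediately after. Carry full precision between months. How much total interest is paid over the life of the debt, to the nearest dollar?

$2,489

Monthly rate r = 26.5%/12 = 2.20833% = 0.0220833.
Payoff takes n = ⌈−ln(1 − rB₀/P)/ln(1+r)⌉ = ⌈60.991⌉ = 61 payments; the last is $89.19.
Total paid = 60·$90.00 + $89.19 = $5,489.19.
Total interest = total paid − principal = $5,489.19 − $3,000.00 = $2,489.19.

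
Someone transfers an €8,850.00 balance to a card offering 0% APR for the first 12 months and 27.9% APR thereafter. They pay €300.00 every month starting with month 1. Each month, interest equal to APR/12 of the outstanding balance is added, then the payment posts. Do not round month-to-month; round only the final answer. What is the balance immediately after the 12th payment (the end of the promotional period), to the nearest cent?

Promo months 1–12 at r₀ = 0%/12 = 0; months 13+ at r₁ = 27.9%/12 = 0.02325.
After month 12 (no interest yet): B = €8,850.00 − 12·€300.00 = €5,250.00.

€5,250.00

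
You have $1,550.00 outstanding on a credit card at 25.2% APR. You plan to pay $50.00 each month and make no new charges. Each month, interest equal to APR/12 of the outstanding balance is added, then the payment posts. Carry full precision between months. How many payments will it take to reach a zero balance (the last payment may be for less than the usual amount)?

Monthly rate r = 25.2%/12 = 2.1% = 0.021.
Recurrence: B ← B·(1+r) − $50.00.
Month 1: interest $32.55; balance after payment $1,532.55.
Month 2: interest $32.18; balance after payment $1,514.73.
Closed form: n = −ln(1 − rB₀/P)/ln(1+r) = −ln(0.349)/ln(1.021) ≈ 50.652, so the balance reaches zero during payment 51.

51 months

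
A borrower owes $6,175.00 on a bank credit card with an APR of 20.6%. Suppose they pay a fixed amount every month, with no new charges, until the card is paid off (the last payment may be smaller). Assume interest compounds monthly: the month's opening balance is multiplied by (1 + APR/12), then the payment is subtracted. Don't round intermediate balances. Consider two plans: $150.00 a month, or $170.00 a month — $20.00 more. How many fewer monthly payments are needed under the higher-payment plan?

Monthly rate r = 20.6%/12 = 1.71667% = 0.0171667.
At $150.00/mo: n = ⌈−ln(1 − rB₀/P)/ln(1+r)⌉ = 73 payments (last $9.15); total interest = total paid − $6,175.00 = $4,634.15.
At $170.00/mo: 58 payments (last $68.11); total interest $3,583.11.
Payments saved = 73 − 58 = 15.

15 fewer payments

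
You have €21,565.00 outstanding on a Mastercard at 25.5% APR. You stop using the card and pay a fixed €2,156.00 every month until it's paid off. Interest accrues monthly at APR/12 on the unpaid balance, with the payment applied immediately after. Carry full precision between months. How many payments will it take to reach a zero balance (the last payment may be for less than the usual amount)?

Monthly rate r = 25.5%/12 = 2.125% = 0.02125.
Recurrence: B ← B·(1+r) − €2,156.00.
Month 1: interest €458.26; balance after payment €19,867.26.
Month 2: interest €422.18; balance after payment €18,133.44.
Closed form: n = −ln(1 − rB₀/P)/ln(1+r) = −ln(0.78745)/ln(1.02125) ≈ 11.364, so the balance reaches zero during payment 12.

12 payments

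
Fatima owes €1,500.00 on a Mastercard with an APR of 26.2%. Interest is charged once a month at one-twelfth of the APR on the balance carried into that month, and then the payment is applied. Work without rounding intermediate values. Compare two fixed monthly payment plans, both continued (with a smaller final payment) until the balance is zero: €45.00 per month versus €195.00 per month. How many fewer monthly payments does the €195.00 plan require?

52 fewer payments

Monthly rate r = 26.2%/12 = 2.18333% = 0.0218333.
At €45.00/mo: n = ⌈−ln(1 − rB₀/P)/ln(1+r)⌉ = 61 payments (last €10.99); total interest = total paid − €1,500.00 = €1,210.99.
At €195.00/mo: 9 payments (last €100.51); total interest €160.51.
Payments saved = 61 − 9 = 52.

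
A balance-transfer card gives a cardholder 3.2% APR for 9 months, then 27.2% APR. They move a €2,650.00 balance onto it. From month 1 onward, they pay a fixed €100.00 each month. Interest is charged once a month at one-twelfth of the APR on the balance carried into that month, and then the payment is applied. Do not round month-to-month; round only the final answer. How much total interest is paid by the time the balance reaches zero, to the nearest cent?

Promo months 1–9 at r₀ = 3.2%/12 = 0.00266667; months 10+ at r₁ = 27.2%/12 = 0.0226667.
After month 9: iterate B ← B·(1+r₀) − €100.00 for 9 months → €1,804.62.
Then at r₁ with €100.00/mo: n₂ = −ln(1 − r₁·B/P)/ln(1+r₁) ≈ 23.47 → 24 more payments.
Total paid = 32·€100.00 + €47.16 = €3,247.16; interest = €3,247.16 − €2,650.00 = €597.16.

€597.16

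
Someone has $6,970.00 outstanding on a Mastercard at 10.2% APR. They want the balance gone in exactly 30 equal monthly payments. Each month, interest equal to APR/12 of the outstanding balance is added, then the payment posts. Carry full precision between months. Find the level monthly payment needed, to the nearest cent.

$264.19

Monthly rate r = 10.2%/12 = 0.85% = 0.0085.
Level-payment amortization: P = B₀·r / (1 − (1+r)^(−n)) = 6970.00·0.0085 / (1 − 1.0085^(−30)).
Denominator 1 − (1+r)^(−30) = 0.224247965.
P = 59.245 / 0.224247965 ≈ 264.19.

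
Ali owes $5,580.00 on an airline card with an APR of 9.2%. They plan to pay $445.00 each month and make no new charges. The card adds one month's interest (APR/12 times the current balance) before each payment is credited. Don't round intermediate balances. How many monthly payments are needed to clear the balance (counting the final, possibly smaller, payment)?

Monthly rate r = 9.2%/12 = 0.766667% = 0.00766667.
Recurrence: B ← B·(1+r) − $445.00.
Month 1: interest $42.78; balance after payment $5,177.78.
Month 2: interest $39.70; balance after payment $4,772.48.
Closed form: n = −ln(1 − rB₀/P)/ln(1+r) = −ln(0.90387)/ln(1.00767) ≈ 13.234, so the balance reaches zero during payment 14.

14 months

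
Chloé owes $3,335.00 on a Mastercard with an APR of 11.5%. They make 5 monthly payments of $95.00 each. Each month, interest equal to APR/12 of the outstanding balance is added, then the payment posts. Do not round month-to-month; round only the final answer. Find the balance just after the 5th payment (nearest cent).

Monthly rate r = 11.5%/12 = 0.958333% = 0.00958333.
Each month: B ← B·(1+r) − $95.00.
Month 1: interest $31.96; balance after payment $3,271.96.
Month 2: interest $31.36; balance after payment $3,208.32.
Month 3: interest $30.75; balance after payment $3,144.06.
Month 4: interest $30.13; balance after payment $3,079.19.
Month 5: interest $29.51; balance after payment $3,013.70.

$3,013.70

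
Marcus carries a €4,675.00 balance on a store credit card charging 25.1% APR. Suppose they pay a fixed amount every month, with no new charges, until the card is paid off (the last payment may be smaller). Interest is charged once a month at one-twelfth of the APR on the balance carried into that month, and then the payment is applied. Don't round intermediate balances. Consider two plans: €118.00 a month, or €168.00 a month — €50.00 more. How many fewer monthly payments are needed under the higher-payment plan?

43 fewer payments

Monthly rate r = 25.1%/12 = 2.09167% = 0.0209167.
At €118.00/mo: n = ⌈−ln(1 − rB₀/P)/ln(1+r)⌉ = 86 payments (last €27.02); total interest = total paid − €4,675.00 = €5,382.02.
At €168.00/mo: 43 payments (last €24.31); total interest €2,405.31.
Payments saved = 86 − 43 = 43.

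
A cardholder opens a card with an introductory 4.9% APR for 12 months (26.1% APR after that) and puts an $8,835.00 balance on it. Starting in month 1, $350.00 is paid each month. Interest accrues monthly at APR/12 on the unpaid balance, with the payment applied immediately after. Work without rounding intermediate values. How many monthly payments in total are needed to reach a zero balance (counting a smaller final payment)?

30 payments

Promo months 1–12 at r₀ = 4.9%/12 = 0.00408333; months 13+ at r₁ = 26.1%/12 = 0.02175.
After month 12: iterate B ← B·(1+r₀) − $350.00 for 12 months → $4,982.15.
Then at r₁ with $350.00/mo: n₂ = −ln(1 − r₁·B/P)/ln(1+r₁) ≈ 17.22 → 18 more payments.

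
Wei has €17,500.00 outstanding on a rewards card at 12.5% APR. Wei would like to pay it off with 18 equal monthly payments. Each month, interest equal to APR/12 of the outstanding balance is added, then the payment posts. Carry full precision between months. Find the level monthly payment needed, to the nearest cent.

Monthly rate r = 12.5%/12 = 1.04167% = 0.0104167.
Level-payment amortization: P = B₀·r / (1 − (1+r)^(−n)) = 17500.00·0.0104167 / (1 − 1.01042^(−18)).
Denominator 1 − (1+r)^(−18) = 0.170166472.
P = 182.292 / 0.170166472 ≈ 1071.25.

€1,071.25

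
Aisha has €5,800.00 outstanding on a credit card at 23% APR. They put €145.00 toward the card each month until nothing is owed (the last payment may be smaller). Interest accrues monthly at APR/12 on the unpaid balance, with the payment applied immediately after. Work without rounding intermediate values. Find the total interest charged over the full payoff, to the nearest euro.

Monthly rate r = 23%/12 = 1.91667% = 0.0191667.
Payoff takes n = ⌈−ln(1 − rB₀/P)/ln(1+r)⌉ = ⌈76.653⌉ = 77 payments; the last is €95.05.
Total paid = 76·€145.00 + €95.05 = €11,115.05.
Total interest = total paid − principal = €11,115.05 − €5,800.00 = €5,315.05.

€5,315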